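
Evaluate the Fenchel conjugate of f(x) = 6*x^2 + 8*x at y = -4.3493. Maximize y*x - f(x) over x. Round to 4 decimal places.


f*(y) = sup_x {y*x - a*x^2 - b*x} = sup_x {(y-b)*x - a*x^2}
FOC: (y - b) - 2a*x = 0 => x* = (y - b)/(2a)
x* = (-4.3493 - 8)/(2*6) = -1.0291
f*(-4.3493) = (y-b)^2/(4a) = (-4.3493 - 8)^2/(4*6)
= 152.5052/24 = 6.3544


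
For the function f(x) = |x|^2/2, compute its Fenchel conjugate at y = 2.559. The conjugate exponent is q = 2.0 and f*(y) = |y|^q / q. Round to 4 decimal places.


The conjugate exponent q satisfies 1/p + 1/q = 1.
p = 2, so q = 2/(2 - 1) = 2.0
|y|^q = 2.559^2.0 = 6.5485
f*(2.559) = 6.5485 / 2.0 = 3.2742


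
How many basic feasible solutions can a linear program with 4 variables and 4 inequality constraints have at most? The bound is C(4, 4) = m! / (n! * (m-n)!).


Each vertex corresponds to some choice of n active constraints out of m, so the number of vertices is at most C(m, n) = m! / (n!(m-n)!).
m = 4, n = 4
Numerator: 4 * 3 * 2 * 1
Denominator: 4! = 24
C(4, 4) = 1


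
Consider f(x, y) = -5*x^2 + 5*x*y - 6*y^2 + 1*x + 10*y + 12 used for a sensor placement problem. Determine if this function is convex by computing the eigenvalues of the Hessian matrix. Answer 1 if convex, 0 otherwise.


The Hessian of f(x,y) = -5*x^2 + 5*x*y - 6*y^2 + 1*x + 10*y + 12 is:
H = [[-10, 5], [5, -12]]
Trace = -10 - 12 = -22
Determinant = -10*-12 - (5)^2 = 95
Discriminant = (-22)^2 - 4*95 = 104.0
Eigenvalues: lambda_1 = -16.099, lambda_2 = -5.901
The function is not convex.

0


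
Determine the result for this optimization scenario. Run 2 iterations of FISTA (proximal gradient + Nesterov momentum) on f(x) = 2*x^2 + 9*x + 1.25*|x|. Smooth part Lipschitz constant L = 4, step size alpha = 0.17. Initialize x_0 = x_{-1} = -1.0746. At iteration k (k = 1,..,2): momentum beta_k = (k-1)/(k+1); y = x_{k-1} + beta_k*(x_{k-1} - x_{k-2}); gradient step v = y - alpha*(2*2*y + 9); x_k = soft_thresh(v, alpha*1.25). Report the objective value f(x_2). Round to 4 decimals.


FISTA on f(x) = 2*x^2 + 9*x + 1.25*|x|
L = 4, alpha = 0.17
Iteration 1: beta = 0.0, y = -1.0746 + 0.0*(-1.0746 + 1.0746) = -1.0746
  grad(y) = 4.7016, v = y - alpha*grad = -1.8739
  prox(v) = soft_thresh(-1.8739, 0.2125) = -1.6614
Iteration 2: beta = 0.3333, y = -1.6614 + 0.3333*(-1.6614 + 1.0746) = -1.857
  grad(y) = 1.5721, v = y - alpha*grad = -2.1242
  prox(v) = soft_thresh(-2.1242, 0.2125) = -1.9117
f(x_2) = 2*(-1.9117)^2 + 9*(-1.9117) + 1.25*|-1.9117| = -7.5065


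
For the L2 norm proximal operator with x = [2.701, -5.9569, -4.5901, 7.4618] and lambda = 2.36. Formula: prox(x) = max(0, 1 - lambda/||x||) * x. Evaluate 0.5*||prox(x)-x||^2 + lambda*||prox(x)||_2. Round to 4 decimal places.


Step 1: Compute ||x||.
||x|| = 10.9329
Step 2: Compute scaling factor.
scale = max(0, 1 - 2.36/10.9329) = 0.7841
Step 3: prox(x) = [2.118, -4.671, -3.5993, 5.8511]
||prox(x)|| = 8.5729
Step 4: Proximal objective.
0.5*||prox-x||^2 = 2.7848
lambda*||prox|| = 20.232
Total = 23.0168


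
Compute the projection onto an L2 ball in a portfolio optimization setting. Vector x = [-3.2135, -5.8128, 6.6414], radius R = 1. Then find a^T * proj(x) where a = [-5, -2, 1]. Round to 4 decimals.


Step 1: Compute ||x|| (intermediates to 6 decimals).
||x|| = sqrt((-3.2135)^2 + (-5.8128)^2 + 6.6414^2) = 9.392732
Step 2: Project.
Since ||x|| > R, scale = R/||x|| = 1/9.392732 = 0.106465, proj(x) = scale * x
proj(x) = [-0.342125, -0.61886, 0.707077]
Step 3: Dot product.
a^T * proj(x) = -5*(-0.342125) - 2*(-0.61886) + 1*0.707077 = 3.6554


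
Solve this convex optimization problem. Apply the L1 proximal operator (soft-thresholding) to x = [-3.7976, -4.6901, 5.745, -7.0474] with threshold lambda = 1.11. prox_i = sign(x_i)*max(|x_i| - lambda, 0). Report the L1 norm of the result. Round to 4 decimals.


Soft-thresholding with lambda = 1.11:
prox(-3.7976) = sign(-3.7976)*max(|-3.7976| - 1.11, 0) = -2.6876
prox(-4.6901) = sign(-4.6901)*max(|-4.6901| - 1.11, 0) = -3.5801
prox(5.745) = sign(5.745)*max(|5.745| - 1.11, 0) = 4.635
prox(-7.0474) = sign(-7.0474)*max(|-7.0474| - 1.11, 0) = -5.9374
prox(x) = [-2.6876, -3.5801, 4.635, -5.9374]
||prox(x)||_1 = 2.6876 + 3.5801 + 4.635 + 5.9374 = 16.8401


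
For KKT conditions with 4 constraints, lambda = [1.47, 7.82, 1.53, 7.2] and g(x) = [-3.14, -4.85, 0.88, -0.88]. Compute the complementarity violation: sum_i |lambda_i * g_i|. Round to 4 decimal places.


KKT complementary slackness check:
lambda_1 * g_1 = 1.47 * -3.14 = -4.6158
lambda_2 * g_2 = 7.82 * -4.85 = -37.927
lambda_3 * g_3 = 1.53 * 0.88 = 1.3464
lambda_4 * g_4 = 7.2 * -0.88 = -6.336
Total violation = 4.6158 + 37.927 + 1.3464 + 6.336 = 50.2252


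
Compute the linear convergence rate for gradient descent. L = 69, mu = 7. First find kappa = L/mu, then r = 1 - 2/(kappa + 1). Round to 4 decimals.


Step 1: Compute the condition number.
kappa = L/mu = 69/7 = 9.8571
Step 2: Compute the convergence rate.
r = 1 - 2/(kappa + 1) = 1 - 2*mu/(L + mu) = (L - mu)/(L + mu) = 62/76 = 0.8158


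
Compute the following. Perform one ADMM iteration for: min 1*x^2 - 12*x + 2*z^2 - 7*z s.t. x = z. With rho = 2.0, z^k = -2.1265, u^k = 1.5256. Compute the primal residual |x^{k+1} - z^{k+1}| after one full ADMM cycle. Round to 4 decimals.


ADMM iteration with rho = 2.0, z^k = -2.1265, u^k = 1.5256
Step 1: x-update.
Minimize 1*x^2 - 12*x + (2.0/2)*(x + 2.1265 + 1.5256)^2
FOC: (2*1 + 2.0)*x = 12 + 2.0*(-2.1265 - 1.5256)
x^{k+1} = 1.174
Step 2: z-update.
Minimize 2*z^2 - 7*z + (2.0/2)*(1.174 - z + 1.5256)^2
FOC: (2*2 + 2.0)*z = 7 + 2.0*(1.174 + 1.5256)
z^{k+1} = 2.0665
Step 3: u-update.
u^{k+1} = 1.5256 + 1.174 - 2.0665 = 0.633
Step 4: Primal residual = |1.174 - 2.0665| = 0.8926


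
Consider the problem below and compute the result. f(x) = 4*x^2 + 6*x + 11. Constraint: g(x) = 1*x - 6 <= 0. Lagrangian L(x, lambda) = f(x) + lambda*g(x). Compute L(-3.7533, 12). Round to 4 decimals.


Step 1: Evaluate f(x).
f(-3.7533) = 4*(-3.7533)^2 + 6*(-3.7533) + 11 = 44.8292
Step 2: Evaluate g(x).
g(-3.7533) = 1*-3.7533 - 6 = -9.7533
Step 3: Compute Lagrangian.
L = 44.8292 + 12*-9.7533 = -72.2104


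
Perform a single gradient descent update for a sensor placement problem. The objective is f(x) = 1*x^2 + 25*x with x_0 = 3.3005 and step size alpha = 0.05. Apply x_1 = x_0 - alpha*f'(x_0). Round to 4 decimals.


We compute the gradient at x_0 and apply the update.
f'(x) = 2*x + 25
f'(3.3005) = 2*3.3005 + 25 = 31.601
x_1 = 3.3005 - 0.05*31.601 = 1.7205


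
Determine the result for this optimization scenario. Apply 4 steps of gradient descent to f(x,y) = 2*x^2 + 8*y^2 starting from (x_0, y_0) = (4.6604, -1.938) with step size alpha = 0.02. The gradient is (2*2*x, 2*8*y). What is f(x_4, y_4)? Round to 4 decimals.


Gradient descent on f(x,y) = 2*x^2 + 8*y^2.
Starting point: (4.6604, -1.938), alpha = 0.02
Step 1: grad_x = 2*2*4.6604 = 18.6416, grad_y = 2*8*-1.938 = -31.008
  x_1 = 4.6604 - 0.02*18.6416 = 4.2876
  y_1 = -1.938 - 0.02*-31.008 = -1.3178
Step 2: grad_x = 2*2*4.2876 = 17.1503, grad_y = 2*8*-1.3178 = -21.0854
  x_2 = 4.2876 - 0.02*17.1503 = 3.9446
  y_2 = -1.3178 - 0.02*-21.0854 = -0.8961
Step 3: grad_x = 2*2*3.9446 = 15.7783, grad_y = 2*8*-0.8961 = -14.3381
  x_3 = 3.9446 - 0.02*15.7783 = 3.629
  y_3 = -0.8961 - 0.02*-14.3381 = -0.6094
Step 4: grad_x = 2*2*3.629 = 14.516, grad_y = 2*8*-0.6094 = -9.7499
  x_4 = 3.629 - 0.02*14.516 = 3.3387
  y_4 = -0.6094 - 0.02*-9.7499 = -0.4144
f(3.3387, -0.4144) = 2*3.3387^2 + 8*(-0.4144)^2 = 23.6672


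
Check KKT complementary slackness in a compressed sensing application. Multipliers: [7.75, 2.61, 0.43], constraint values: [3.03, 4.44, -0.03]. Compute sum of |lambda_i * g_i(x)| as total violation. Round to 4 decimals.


KKT complementary slackness check:
lambda_1 * g_1 = 7.75 * 3.03 = 23.4825
lambda_2 * g_2 = 2.61 * 4.44 = 11.5884
lambda_3 * g_3 = 0.43 * -0.03 = -0.0129
Total violation = 23.4825 + 11.5884 + 0.0129 = 35.0838


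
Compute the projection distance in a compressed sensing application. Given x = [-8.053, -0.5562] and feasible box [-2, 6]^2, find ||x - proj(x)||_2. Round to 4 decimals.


Project each component onto [-2, 6].
clip(-8.053) = -2.0, clip(-0.5562) = -0.5562
Projection = [-2.0, -0.5562]
Squared diffs: [36.6388, 0.0]
Distance = sqrt(36.6388) = 6.053


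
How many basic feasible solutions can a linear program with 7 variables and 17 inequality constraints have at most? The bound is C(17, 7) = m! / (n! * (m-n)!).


Each vertex corresponds to some choice of n active constraints out of m, so the number of vertices is at most C(m, n) = m! / (n!(m-n)!).
m = 17, n = 7
Numerator: 17 * 16 * 15 * 14 * 13 * 12 * 11
Denominator: 7! = 5040
C(17, 7) = 19448


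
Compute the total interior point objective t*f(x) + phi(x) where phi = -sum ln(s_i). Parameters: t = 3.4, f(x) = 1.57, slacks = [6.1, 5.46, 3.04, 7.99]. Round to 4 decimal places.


Step 1: Compute log-barrier.
ln values: [1.8083, 1.6974, 1.1119, 2.0782]
phi = -(1.8083 + 1.6974 + 1.1119 + 2.0782) = -6.6958
Step 2: Compute augmented objective.
t*f(x) = 3.4*1.57 = 5.338
Total = 5.338 - 6.6958 = -1.3578


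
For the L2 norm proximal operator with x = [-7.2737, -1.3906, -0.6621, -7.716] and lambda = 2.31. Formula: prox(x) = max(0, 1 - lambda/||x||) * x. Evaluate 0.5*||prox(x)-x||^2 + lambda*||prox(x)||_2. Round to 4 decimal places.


Step 1: Compute ||x||.
||x|| = 10.7152
Step 2: Compute scaling factor.
scale = max(0, 1 - 2.31/10.7152) = 0.7844
Step 3: prox(x) = [-5.7056, -1.0908, -0.5194, -6.0526]
||prox(x)|| = 8.4052
Step 4: Proximal objective.
0.5*||prox-x||^2 = 2.6681
lambda*||prox|| = 19.416
Total = 22.0841


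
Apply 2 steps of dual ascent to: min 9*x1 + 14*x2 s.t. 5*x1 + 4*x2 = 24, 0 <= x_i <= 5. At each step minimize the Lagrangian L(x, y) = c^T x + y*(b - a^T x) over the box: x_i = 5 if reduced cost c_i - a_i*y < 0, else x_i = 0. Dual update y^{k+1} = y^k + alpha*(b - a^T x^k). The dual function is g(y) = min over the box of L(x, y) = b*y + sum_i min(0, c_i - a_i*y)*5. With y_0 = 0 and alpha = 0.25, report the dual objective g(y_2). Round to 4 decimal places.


Dual ascent for LP: min 9*x1 + 14*x2, 5*x1 + 4*x2 = 24, 0 <= x_i <= 5
Step 1: y^k = 0.0, reduced costs: (9.0, 14.0)
  x^k = (0.0, 0.0), subgradient = b - a^T x = 24.0
  y^{k+1} = 0.0 + 0.25*24.0 = 6.0
Step 2: y^k = 6.0, reduced costs: (-21.0, -10.0)
  x^k = (5.0, 5.0), subgradient = b - a^T x = -21.0
  y^{k+1} = 6.0 + 0.25*-21.0 = 0.75
Dual objective at y_2 = 0.75: reduced costs (5.25, 11.0), box minimizer x = (0.0, 0.0)
g(y_2) = b*y + (c1 - a1*y)*x1 + (c2 - a2*y)*x2 = 24*0.75 + 5.25*0.0 + 11.0*0.0 = 18.0 + 0.0 + 0.0 = 18.0


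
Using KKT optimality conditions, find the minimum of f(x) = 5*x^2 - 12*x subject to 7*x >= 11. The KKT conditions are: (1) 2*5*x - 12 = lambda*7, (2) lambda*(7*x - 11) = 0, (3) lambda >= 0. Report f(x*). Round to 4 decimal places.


Step 1: Try lambda = 0 (constraint inactive).
x_unc = 12/(2*5) = 1.2
Check: 7*1.2 = 8.4 < 11 -- violated!
Step 2: Constraint must be active: 7*x = 11
x* = 11/7 = 1.5714 (rounded; the exact value 11/7 is used below)
lambda = (2*5*(11/7) - 12)/7 = 0.5306
Step 3: Compute optimal value.
f(x*) = 5*(11/7)^2 - 12*(11/7) = -6.5102


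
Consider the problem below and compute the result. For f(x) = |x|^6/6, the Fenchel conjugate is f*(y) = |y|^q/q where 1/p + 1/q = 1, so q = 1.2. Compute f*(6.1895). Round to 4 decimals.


The conjugate exponent q satisfies 1/p + 1/q = 1.
p = 6, so q = 6/(6 - 1) = 1.2
|y|^q = 6.1895^1.2 = 8.9122
f*(6.1895) = 8.9122 / 1.2 = 7.4269


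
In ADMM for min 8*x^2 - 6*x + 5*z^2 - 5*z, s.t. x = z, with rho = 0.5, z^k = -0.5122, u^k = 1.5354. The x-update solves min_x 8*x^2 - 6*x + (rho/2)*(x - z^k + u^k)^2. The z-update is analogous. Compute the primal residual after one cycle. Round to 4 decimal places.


ADMM iteration with rho = 0.5, z^k = -0.5122, u^k = 1.5354
Step 1: x-update.
Minimize 8*x^2 - 6*x + (0.5/2)*(x + 0.5122 + 1.5354)^2
FOC: (2*8 + 0.5)*x = 6 + 0.5*(-0.5122 - 1.5354)
x^{k+1} = 0.3016
Step 2: z-update.
Minimize 5*z^2 - 5*z + (0.5/2)*(0.3016 - z + 1.5354)^2
FOC: (2*5 + 0.5)*z = 5 + 0.5*(0.3016 + 1.5354)
z^{k+1} = 0.5637
Step 3: u-update.
u^{k+1} = 1.5354 + 0.3016 - 0.5637 = 1.2733
Step 4: Primal residual = |0.3016 - 0.5637| = 0.2621


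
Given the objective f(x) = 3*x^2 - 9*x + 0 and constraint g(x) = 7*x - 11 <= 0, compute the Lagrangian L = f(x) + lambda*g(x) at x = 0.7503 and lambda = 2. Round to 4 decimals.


Step 1: Evaluate f(x).
f(0.7503) = 3*0.7503^2 - 9*0.7503 + 0 = -5.0638
Step 2: Evaluate g(x).
g(0.7503) = 7*0.7503 - 11 = -5.7479
Step 3: Compute Lagrangian.
L = -5.0638 + 2*-5.7479 = -16.5596


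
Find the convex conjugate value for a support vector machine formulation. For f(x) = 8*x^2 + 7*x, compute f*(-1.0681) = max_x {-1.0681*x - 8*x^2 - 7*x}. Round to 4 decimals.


f*(y) = sup_x {y*x - a*x^2 - b*x} = sup_x {(y-b)*x - a*x^2}
FOC: (y - b) - 2a*x = 0 => x* = (y - b)/(2a)
x* = (-1.0681 - 7)/(2*8) = -0.5043
f*(-1.0681) = (y-b)^2/(4a) = (-1.0681 - 7)^2/(4*8)
= 65.0942/32 = 2.0342


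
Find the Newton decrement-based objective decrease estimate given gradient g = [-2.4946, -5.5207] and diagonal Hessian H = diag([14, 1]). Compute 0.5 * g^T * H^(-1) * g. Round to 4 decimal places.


Step 1: H is diagonal, so H^(-1) * g = [-0.1782, -5.5207].
Step 2: g^T H^(-1) g = sum_i g_i^2 / H_ii
  = (-2.4946)^2/14 + (-5.5207)^2/1
  = 0.4445 + 30.4781 = 30.9226
Step 3: Objective decrease = 0.5 * g^T H^(-1) g = 15.4613


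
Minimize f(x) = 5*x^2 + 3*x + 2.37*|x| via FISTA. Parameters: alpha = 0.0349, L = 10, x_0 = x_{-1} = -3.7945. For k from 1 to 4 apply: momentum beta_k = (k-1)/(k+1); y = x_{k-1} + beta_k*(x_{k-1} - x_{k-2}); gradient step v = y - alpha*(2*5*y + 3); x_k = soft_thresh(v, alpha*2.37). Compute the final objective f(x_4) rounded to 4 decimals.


FISTA on f(x) = 5*x^2 + 3*x + 2.37*|x|
L = 10, alpha = 0.0349
Iteration 1: beta = 0.0, y = -3.7945 + 0.0*(-3.7945 + 3.7945) = -3.7945
  grad(y) = -34.945, v = y - alpha*grad = -2.5749
  prox(v) = soft_thresh(-2.5749, 0.0827) = -2.4922
Iteration 2: beta = 0.3333, y = -2.4922 + 0.3333*(-2.4922 + 3.7945) = -2.0581
  grad(y) = -17.5811, v = y - alpha*grad = -1.4445
  prox(v) = soft_thresh(-1.4445, 0.0827) = -1.3618
Iteration 3: beta = 0.5, y = -1.3618 + 0.5*(-1.3618 + 2.4922) = -0.7966
  grad(y) = -4.9662, v = y - alpha*grad = -0.6233
  prox(v) = soft_thresh(-0.6233, 0.0827) = -0.5406
Iteration 4: beta = 0.6, y = -0.5406 + 0.6*(-0.5406 + 1.3618) = -0.0478
  grad(y) = 2.5215, v = y - alpha*grad = -0.1359
  prox(v) = soft_thresh(-0.1359, 0.0827) = -0.0531
f(x_4) = 5*(-0.0531)^2 + 3*(-0.0531) + 2.37*|-0.0531| = -0.0194


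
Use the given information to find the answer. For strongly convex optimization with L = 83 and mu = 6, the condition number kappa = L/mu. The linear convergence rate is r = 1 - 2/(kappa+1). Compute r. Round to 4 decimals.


Step 1: Compute the condition number.
kappa = L/mu = 83/6 = 13.8333
Step 2: Compute the convergence rate.
r = 1 - 2/(kappa + 1) = 1 - 2*mu/(L + mu) = (L - mu)/(L + mu) = 77/89 = 0.8652


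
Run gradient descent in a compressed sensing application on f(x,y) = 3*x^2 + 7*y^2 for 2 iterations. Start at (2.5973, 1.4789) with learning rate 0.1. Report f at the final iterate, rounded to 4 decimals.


Gradient descent on f(x,y) = 3*x^2 + 7*y^2.
Starting point: (2.5973, 1.4789), alpha = 0.1
Step 1: grad_x = 2*3*2.5973 = 15.5838, grad_y = 2*7*1.4789 = 20.7046
  x_1 = 2.5973 - 0.1*15.5838 = 1.0389
  y_1 = 1.4789 - 0.1*20.7046 = -0.5916
Step 2: grad_x = 2*3*1.0389 = 6.2335, grad_y = 2*7*-0.5916 = -8.2818
  x_2 = 1.0389 - 0.1*6.2335 = 0.4156
  y_2 = -0.5916 - 0.1*-8.2818 = 0.2366
f(0.4156, 0.2366) = 3*0.4156^2 + 7*0.2366^2 = 0.91


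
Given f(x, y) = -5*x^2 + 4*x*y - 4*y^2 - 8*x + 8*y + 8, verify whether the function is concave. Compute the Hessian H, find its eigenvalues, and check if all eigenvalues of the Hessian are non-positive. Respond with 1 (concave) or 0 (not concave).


The Hessian of f(x,y) = -5*x^2 + 4*x*y - 4*y^2 - 8*x + 8*y + 8 is:
H = [[-10, 4], [4, -8]]
Trace = -10 - 8 = -18
Determinant = -10*-8 - (4)^2 = 64
Discriminant = (-18)^2 - 4*64 = 68.0
Eigenvalues: lambda_1 = -13.1231, lambda_2 = -4.8769
The function is concave.

1


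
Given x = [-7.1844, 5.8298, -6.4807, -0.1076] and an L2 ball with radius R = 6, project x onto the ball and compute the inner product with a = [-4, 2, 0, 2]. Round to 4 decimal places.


Step 1: Compute ||x|| (intermediates to 6 decimals).
||x|| = sqrt((-7.1844)^2 + 5.8298^2 + (-6.4807)^2 + (-0.1076)^2) = 11.296602
Step 2: Project.
Since ||x|| > R, scale = R/||x|| = 6/11.296602 = 0.531133, proj(x) = scale * x
proj(x) = [-3.815872, 3.096399, -3.442114, -0.05715]
Step 3: Dot product.
a^T * proj(x) = -4*(-3.815872) + 2*3.096399 + 0*(-3.442114) + 2*(-0.05715) = 21.342


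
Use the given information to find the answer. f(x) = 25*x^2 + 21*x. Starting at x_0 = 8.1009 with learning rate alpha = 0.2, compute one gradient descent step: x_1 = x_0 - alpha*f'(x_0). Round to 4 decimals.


We compute the gradient at x_0 and apply the update.
f'(x) = 50*x + 21
f'(8.1009) = 50*8.1009 + 21 = 426.045
x_1 = 8.1009 - 0.2*426.045 = -77.1081


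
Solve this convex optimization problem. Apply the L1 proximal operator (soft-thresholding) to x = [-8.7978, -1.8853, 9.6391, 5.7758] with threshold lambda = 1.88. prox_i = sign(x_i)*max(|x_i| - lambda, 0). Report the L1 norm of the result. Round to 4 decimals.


Soft-thresholding with lambda = 1.88:
prox(-8.7978) = sign(-8.7978)*max(|-8.7978| - 1.88, 0) = -6.9178
prox(-1.8853) = sign(-1.8853)*max(|-1.8853| - 1.88, 0) = -0.0053
prox(9.6391) = sign(9.6391)*max(|9.6391| - 1.88, 0) = 7.7591
prox(5.7758) = sign(5.7758)*max(|5.7758| - 1.88, 0) = 3.8958
prox(x) = [-6.9178, -0.0053, 7.7591, 3.8958]
||prox(x)||_1 = 6.9178 + 0.0053 + 7.7591 + 3.8958 = 18.578


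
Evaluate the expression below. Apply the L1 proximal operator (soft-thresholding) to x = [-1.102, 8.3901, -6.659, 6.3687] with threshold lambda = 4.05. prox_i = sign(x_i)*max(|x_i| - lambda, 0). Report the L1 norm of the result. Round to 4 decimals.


Soft-thresholding with lambda = 4.05:
prox(-1.102) = sign(-1.102)*max(|-1.102| - 4.05, 0) = 0.0
prox(8.3901) = sign(8.3901)*max(|8.3901| - 4.05, 0) = 4.3401
prox(-6.659) = sign(-6.659)*max(|-6.659| - 4.05, 0) = -2.609
prox(6.3687) = sign(6.3687)*max(|6.3687| - 4.05, 0) = 2.3187
prox(x) = [0.0, 4.3401, -2.609, 2.3187]
||prox(x)||_1 = 0.0 + 4.3401 + 2.609 + 2.3187 = 9.2678


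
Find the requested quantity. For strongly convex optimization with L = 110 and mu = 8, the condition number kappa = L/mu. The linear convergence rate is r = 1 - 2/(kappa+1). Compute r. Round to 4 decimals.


Step 1: Compute the condition number.
kappa = L/mu = 110/8 = 13.75
Step 2: Compute the convergence rate.
r = 1 - 2/(kappa + 1) = 1 - 2*mu/(L + mu) = (L - mu)/(L + mu) = 102/118 = 0.8644


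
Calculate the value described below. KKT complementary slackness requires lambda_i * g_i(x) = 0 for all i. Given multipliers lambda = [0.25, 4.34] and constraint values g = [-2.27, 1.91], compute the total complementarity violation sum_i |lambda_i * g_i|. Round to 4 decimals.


KKT complementary slackness check:
lambda_1 * g_1 = 0.25 * -2.27 = -0.5675
lambda_2 * g_2 = 4.34 * 1.91 = 8.2894
Total violation = 0.5675 + 8.2894 = 8.8569


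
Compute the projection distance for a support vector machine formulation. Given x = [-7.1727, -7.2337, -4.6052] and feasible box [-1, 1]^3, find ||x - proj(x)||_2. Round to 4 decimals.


Project each component onto [-1, 1].
clip(-7.1727) = -1.0, clip(-7.2337) = -1.0, clip(-4.6052) = -1.0
Projection = [-1.0, -1.0, -1.0]
Squared diffs: [38.1022, 38.859, 12.9975]
Distance = sqrt(89.9587) = 9.4847


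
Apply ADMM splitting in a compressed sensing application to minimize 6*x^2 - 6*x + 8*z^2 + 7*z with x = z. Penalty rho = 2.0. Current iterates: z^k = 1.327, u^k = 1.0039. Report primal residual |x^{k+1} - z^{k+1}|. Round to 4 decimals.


ADMM iteration with rho = 2.0, z^k = 1.327, u^k = 1.0039
Step 1: x-update.
Minimize 6*x^2 - 6*x + (2.0/2)*(x - 1.327 + 1.0039)^2
FOC: (2*6 + 2.0)*x = 6 + 2.0*(1.327 - 1.0039)
x^{k+1} = 0.4747
Step 2: z-update.
Minimize 8*z^2 + 7*z + (2.0/2)*(0.4747 - z + 1.0039)^2
FOC: (2*8 + 2.0)*z = -7 + 2.0*(0.4747 + 1.0039)
z^{k+1} = -0.2246
Step 3: u-update.
u^{k+1} = 1.0039 + 0.4747 + 0.2246 = 1.7032
Step 4: Primal residual = |0.4747 + 0.2246| = 0.6993


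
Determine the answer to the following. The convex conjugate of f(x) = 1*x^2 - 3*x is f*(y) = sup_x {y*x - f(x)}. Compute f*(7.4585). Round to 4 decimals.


f*(y) = sup_x {y*x - a*x^2 - b*x} = sup_x {(y-b)*x - a*x^2}
FOC: (y - b) - 2a*x = 0 => x* = (y - b)/(2a)
x* = (7.4585 + 3)/(2*1) = 5.2293
f*(7.4585) = (y-b)^2/(4a) = (7.4585 + 3)^2/(4*1)
= 109.3802/4 = 27.3451


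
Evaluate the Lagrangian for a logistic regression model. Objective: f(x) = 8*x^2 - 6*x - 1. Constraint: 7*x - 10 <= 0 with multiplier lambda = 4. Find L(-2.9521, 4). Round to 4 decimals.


Step 1: Evaluate f(x).
f(-2.9521) = 8*(-2.9521)^2 - 6*(-2.9521) - 1 = 86.4318
Step 2: Evaluate g(x).
g(-2.9521) = 7*-2.9521 - 10 = -30.6647
Step 3: Compute Lagrangian.
L = 86.4318 + 4*-30.6647 = -36.227


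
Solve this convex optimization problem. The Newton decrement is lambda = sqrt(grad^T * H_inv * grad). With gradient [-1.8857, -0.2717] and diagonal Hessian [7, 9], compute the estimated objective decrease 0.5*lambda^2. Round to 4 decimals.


Step 1: H is diagonal, so H^(-1) * g = [-0.2694, -0.0302].
Step 2: g^T H^(-1) g = sum_i g_i^2 / H_ii
  = (-1.8857)^2/7 + (-0.2717)^2/9
  = 0.508 + 0.0082 = 0.5162
Step 3: Objective decrease = 0.5 * g^T H^(-1) g = 0.2581


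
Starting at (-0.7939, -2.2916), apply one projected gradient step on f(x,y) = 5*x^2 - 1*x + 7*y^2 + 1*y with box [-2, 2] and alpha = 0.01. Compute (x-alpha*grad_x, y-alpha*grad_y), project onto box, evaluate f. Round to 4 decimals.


Step 1: Compute gradient at (-0.7939, -2.2916).
grad_x = 2*5*-0.7939 - 1 = -8.939
grad_y = 2*7*-2.2916 + 1 = -31.0824
Step 2: Gradient step.
x_raw = -0.7939 - 0.01*-8.939 = -0.7045
y_raw = -2.2916 - 0.01*-31.0824 = -1.9808
Step 3: Project onto [-2, 2].
x_proj = clip(-0.7045) = -0.7045
y_proj = clip(-1.9808) = -1.9808
Step 4: Evaluate f.
f(-0.7045, -1.9808) = 28.6697


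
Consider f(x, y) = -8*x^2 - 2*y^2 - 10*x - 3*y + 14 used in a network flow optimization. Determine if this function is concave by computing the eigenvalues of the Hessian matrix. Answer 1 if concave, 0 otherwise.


The Hessian of f(x,y) = -8*x^2 - 2*y^2 - 10*x - 3*y + 14 is:
H = [[-16, 0], [0, -4]]
Trace = -16 - 4 = -20
Determinant = -16*-4 - (0)^2 = 64
Discriminant = (-20)^2 - 4*64 = 144.0
Eigenvalues: lambda_1 = -16.0, lambda_2 = -4.0
The function is concave.

1


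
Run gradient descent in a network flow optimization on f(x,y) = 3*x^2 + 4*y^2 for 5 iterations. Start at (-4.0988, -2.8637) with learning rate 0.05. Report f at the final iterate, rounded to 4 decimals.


Gradient descent on f(x,y) = 3*x^2 + 4*y^2.
Starting point: (-4.0988, -2.8637), alpha = 0.05
Step 1: grad_x = 2*3*-4.0988 = -24.5928, grad_y = 2*4*-2.8637 = -22.9096
  x_1 = -4.0988 - 0.05*-24.5928 = -2.8692
  y_1 = -2.8637 - 0.05*-22.9096 = -1.7182
Step 2: grad_x = 2*3*-2.8692 = -17.215, grad_y = 2*4*-1.7182 = -13.7458
  x_2 = -2.8692 - 0.05*-17.215 = -2.0084
  y_2 = -1.7182 - 0.05*-13.7458 = -1.0309
Step 3: grad_x = 2*3*-2.0084 = -12.0505, grad_y = 2*4*-1.0309 = -8.2475
  x_3 = -2.0084 - 0.05*-12.0505 = -1.4059
  y_3 = -1.0309 - 0.05*-8.2475 = -0.6186
Step 4: grad_x = 2*3*-1.4059 = -8.4353, grad_y = 2*4*-0.6186 = -4.9485
  x_4 = -1.4059 - 0.05*-8.4353 = -0.9841
  y_4 = -0.6186 - 0.05*-4.9485 = -0.3711
Step 5: grad_x = 2*3*-0.9841 = -5.9047, grad_y = 2*4*-0.3711 = -2.9691
  x_5 = -0.9841 - 0.05*-5.9047 = -0.6889
  y_5 = -0.3711 - 0.05*-2.9691 = -0.2227
f(-0.6889, -0.2227) = 3*(-0.6889)^2 + 4*(-0.2227)^2 = 1.622


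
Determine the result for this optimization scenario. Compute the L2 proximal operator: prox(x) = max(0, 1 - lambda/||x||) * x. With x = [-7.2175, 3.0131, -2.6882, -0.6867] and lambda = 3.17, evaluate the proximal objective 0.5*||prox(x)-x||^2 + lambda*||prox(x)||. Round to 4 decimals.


Step 1: Compute ||x||.
||x|| = 8.2987
Step 2: Compute scaling factor.
scale = max(0, 1 - 3.17/8.2987) = 0.618
Step 3: prox(x) = [-4.4605, 1.8621, -1.6613, -0.4244]
||prox(x)|| = 5.1287
Step 4: Proximal objective.
0.5*||prox-x||^2 = 5.0245
lambda*||prox|| = 16.258
Total = 21.2825


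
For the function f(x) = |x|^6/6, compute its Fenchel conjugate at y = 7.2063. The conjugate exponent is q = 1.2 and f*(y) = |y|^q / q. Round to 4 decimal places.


The conjugate exponent q satisfies 1/p + 1/q = 1.
p = 6, so q = 6/(6 - 1) = 1.2
|y|^q = 7.2063^1.2 = 10.6968
f*(7.2063) = 10.6968 / 1.2 = 8.914


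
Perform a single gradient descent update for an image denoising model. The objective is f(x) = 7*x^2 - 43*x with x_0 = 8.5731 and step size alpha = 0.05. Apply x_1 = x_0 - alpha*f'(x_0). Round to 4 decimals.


We compute the gradient at x_0 and apply the update.
f'(x) = 14*x - 43
f'(8.5731) = 14*8.5731 - 43 = 77.0234
x_1 = 8.5731 - 0.05*77.0234 = 4.7219


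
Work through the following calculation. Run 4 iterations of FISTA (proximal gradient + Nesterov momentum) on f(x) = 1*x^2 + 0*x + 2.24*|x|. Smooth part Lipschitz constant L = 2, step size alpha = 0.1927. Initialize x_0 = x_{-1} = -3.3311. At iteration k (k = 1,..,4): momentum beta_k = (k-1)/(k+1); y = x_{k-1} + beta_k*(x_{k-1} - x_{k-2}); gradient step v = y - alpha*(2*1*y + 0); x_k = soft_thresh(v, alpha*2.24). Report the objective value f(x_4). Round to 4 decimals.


FISTA on f(x) = 1*x^2 + 0*x + 2.24*|x|
L = 2, alpha = 0.1927
Iteration 1: beta = 0.0, y = -3.3311 + 0.0*(-3.3311 + 3.3311) = -3.3311
  grad(y) = -6.6622, v = y - alpha*grad = -2.0473
  prox(v) = soft_thresh(-2.0473, 0.4316) = -1.6156
Iteration 2: beta = 0.3333, y = -1.6156 + 0.3333*(-1.6156 + 3.3311) = -1.0438
  grad(y) = -2.0877, v = y - alpha*grad = -0.6415
  prox(v) = soft_thresh(-0.6415, 0.4316) = -0.2099
Iteration 3: beta = 0.5, y = -0.2099 + 0.5*(-0.2099 + 1.6156) = 0.493
  grad(y) = 0.986, v = y - alpha*grad = 0.303
  prox(v) = soft_thresh(0.303, 0.4316) = 0.0
Iteration 4: beta = 0.6, y = 0.0 + 0.6*(0.0 + 0.2099) = 0.1259
  grad(y) = 0.2519, v = y - alpha*grad = 0.0774
  prox(v) = soft_thresh(0.0774, 0.4316) = 0.0
f(x_4) = 1*0.0^2 + 0*0.0 + 2.24*|0.0| = 0.0


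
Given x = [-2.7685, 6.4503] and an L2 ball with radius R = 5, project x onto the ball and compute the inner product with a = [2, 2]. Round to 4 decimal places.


Step 1: Compute ||x|| (intermediates to 6 decimals).
||x|| = sqrt((-2.7685)^2 + 6.4503^2) = 7.019328
Step 2: Project.
Since ||x|| > R, scale = R/||x|| = 5/7.019328 = 0.712319, proj(x) = scale * x
proj(x) = [-1.972055, 4.594671]
Step 3: Dot product.
a^T * proj(x) = 2*(-1.972055) + 2*4.594671 = 5.2452


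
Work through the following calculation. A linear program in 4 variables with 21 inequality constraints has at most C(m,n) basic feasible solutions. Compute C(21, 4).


Each vertex corresponds to some choice of n active constraints out of m, so the number of vertices is at most C(m, n) = m! / (n!(m-n)!).
m = 21, n = 4
Numerator: 21 * 20 * 19 * 18
Denominator: 4! = 24
C(21, 4) = 5985


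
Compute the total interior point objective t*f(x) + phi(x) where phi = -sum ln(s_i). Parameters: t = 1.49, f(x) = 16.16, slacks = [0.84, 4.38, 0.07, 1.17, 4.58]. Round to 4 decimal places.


Step 1: Compute log-barrier.
ln values: [-0.1744, 1.477, -2.6593, 0.157, 1.5217]
phi = -(-0.1744 + 1.477 - 2.6593 + 0.157 + 1.5217) = -0.3221
Step 2: Compute augmented objective.
t*f(x) = 1.49*16.16 = 24.0784
Total = 24.0784 - 0.3221 = 23.7563


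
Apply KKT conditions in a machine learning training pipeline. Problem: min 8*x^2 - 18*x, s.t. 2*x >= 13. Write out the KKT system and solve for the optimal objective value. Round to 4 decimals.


Step 1: Try lambda = 0 (constraint inactive).
x_unc = 18/(2*8) = 1.125
Check: 2*1.125 = 2.25 < 13 -- violated!
Step 2: Constraint must be active: 2*x = 13
x* = 13/2 = 6.5
lambda = (2*8*6.5 - 18)/2 = 43.0
Step 3: Compute optimal value.
f(x*) = 8*6.5^2 - 18*6.5 = 221.0


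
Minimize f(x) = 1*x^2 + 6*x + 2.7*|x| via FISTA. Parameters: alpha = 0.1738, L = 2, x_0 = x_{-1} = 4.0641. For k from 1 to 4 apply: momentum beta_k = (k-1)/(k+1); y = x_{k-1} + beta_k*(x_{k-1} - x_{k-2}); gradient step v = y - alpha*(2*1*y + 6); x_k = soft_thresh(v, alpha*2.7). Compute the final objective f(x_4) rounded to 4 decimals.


FISTA on f(x) = 1*x^2 + 6*x + 2.7*|x|
L = 2, alpha = 0.1738
Iteration 1: beta = 0.0, y = 4.0641 + 0.0*(4.0641 - 4.0641) = 4.0641
  grad(y) = 14.1282, v = y - alpha*grad = 1.6086
  prox(v) = soft_thresh(1.6086, 0.4693) = 1.1394
Iteration 2: beta = 0.3333, y = 1.1394 + 0.3333*(1.1394 - 4.0641) = 0.1644
  grad(y) = 6.3289, v = y - alpha*grad = -0.9355
  prox(v) = soft_thresh(-0.9355, 0.4693) = -0.4663
Iteration 3: beta = 0.5, y = -0.4663 + 0.5*(-0.4663 - 1.1394) = -1.2691
  grad(y) = 3.4619, v = y - alpha*grad = -1.8707
  prox(v) = soft_thresh(-1.8707, 0.4693) = -1.4015
Iteration 4: beta = 0.6, y = -1.4015 + 0.6*(-1.4015 + 0.4663) = -1.9626
  grad(y) = 2.0748, v = y - alpha*grad = -2.3232
  prox(v) = soft_thresh(-2.3232, 0.4693) = -1.8539
f(x_4) = 1*(-1.8539)^2 + 6*(-1.8539) + 2.7*|-1.8539| = -2.6809


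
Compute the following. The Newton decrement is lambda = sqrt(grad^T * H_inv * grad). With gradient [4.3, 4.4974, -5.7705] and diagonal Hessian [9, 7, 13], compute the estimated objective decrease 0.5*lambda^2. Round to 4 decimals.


Step 1: H is diagonal, so H^(-1) * g = [0.4778, 0.6425, -0.4439].
Step 2: g^T H^(-1) g = sum_i g_i^2 / H_ii
  = (4.3)^2/9 + (4.4974)^2/7 + (-5.7705)^2/13
  = 2.0544 + 2.8895 + 2.5614 = 7.5054
Step 3: Objective decrease = 0.5 * g^T H^(-1) g = 3.7527


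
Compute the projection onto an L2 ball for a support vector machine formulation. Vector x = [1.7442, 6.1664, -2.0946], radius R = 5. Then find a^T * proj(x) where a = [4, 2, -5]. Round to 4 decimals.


Step 1: Compute ||x|| (intermediates to 6 decimals).
||x|| = sqrt(1.7442^2 + 6.1664^2 + (-2.0946)^2) = 6.741963
Step 2: Project.
Since ||x|| > R, scale = R/||x|| = 5/6.741963 = 0.741624, proj(x) = scale * x
proj(x) = [1.293541, 4.57315, -1.553406]
Step 3: Dot product.
a^T * proj(x) = 4*1.293541 + 2*4.57315 - 5*(-1.553406) = 22.0875


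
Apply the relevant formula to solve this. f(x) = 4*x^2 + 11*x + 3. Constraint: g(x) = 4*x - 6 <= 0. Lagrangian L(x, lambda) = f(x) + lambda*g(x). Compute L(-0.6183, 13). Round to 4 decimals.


Step 1: Evaluate f(x).
f(-0.6183) = 4*(-0.6183)^2 + 11*(-0.6183) + 3 = -2.2721
Step 2: Evaluate g(x).
g(-0.6183) = 4*-0.6183 - 6 = -8.4732
Step 3: Compute Lagrangian.
L = -2.2721 + 13*-8.4732 = -112.4237


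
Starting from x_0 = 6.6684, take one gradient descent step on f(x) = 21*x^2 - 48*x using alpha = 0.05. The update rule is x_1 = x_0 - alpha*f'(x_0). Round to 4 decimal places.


We compute the gradient at x_0 and apply the update.
f'(x) = 42*x - 48
f'(6.6684) = 42*6.6684 - 48 = 232.0728
x_1 = 6.6684 - 0.05*232.0728 = -4.9352


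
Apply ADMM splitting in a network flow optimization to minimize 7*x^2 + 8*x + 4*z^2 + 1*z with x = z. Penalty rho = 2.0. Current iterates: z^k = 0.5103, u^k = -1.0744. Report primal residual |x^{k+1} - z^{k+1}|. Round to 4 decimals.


ADMM iteration with rho = 2.0, z^k = 0.5103, u^k = -1.0744
Step 1: x-update.
Minimize 7*x^2 + 8*x + (2.0/2)*(x - 0.5103 - 1.0744)^2
FOC: (2*7 + 2.0)*x = -8 + 2.0*(0.5103 + 1.0744)
x^{k+1} = -0.3019
Step 2: z-update.
Minimize 4*z^2 + 1*z + (2.0/2)*(-0.3019 - z - 1.0744)^2
FOC: (2*4 + 2.0)*z = -1 + 2.0*(-0.3019 - 1.0744)
z^{k+1} = -0.3753
Step 3: u-update.
u^{k+1} = -1.0744 - 0.3019 + 0.3753 = -1.0011
Step 4: Primal residual = |-0.3019 + 0.3753| = 0.0734


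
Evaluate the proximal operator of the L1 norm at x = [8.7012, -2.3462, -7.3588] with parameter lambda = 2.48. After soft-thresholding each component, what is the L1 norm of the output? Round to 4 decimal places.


Soft-thresholding with lambda = 2.48:
prox(8.7012) = sign(8.7012)*max(|8.7012| - 2.48, 0) = 6.2212
prox(-2.3462) = sign(-2.3462)*max(|-2.3462| - 2.48, 0) = 0.0
prox(-7.3588) = sign(-7.3588)*max(|-7.3588| - 2.48, 0) = -4.8788
prox(x) = [6.2212, 0.0, -4.8788]
||prox(x)||_1 = 6.2212 + 0.0 + 4.8788 = 11.1


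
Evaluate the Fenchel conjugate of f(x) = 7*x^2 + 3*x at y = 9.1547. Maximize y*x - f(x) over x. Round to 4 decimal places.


f*(y) = sup_x {y*x - a*x^2 - b*x} = sup_x {(y-b)*x - a*x^2}
FOC: (y - b) - 2a*x = 0 => x* = (y - b)/(2a)
x* = (9.1547 - 3)/(2*7) = 0.4396
f*(9.1547) = (y-b)^2/(4a) = (9.1547 - 3)^2/(4*7)
= 37.8803/28 = 1.3529


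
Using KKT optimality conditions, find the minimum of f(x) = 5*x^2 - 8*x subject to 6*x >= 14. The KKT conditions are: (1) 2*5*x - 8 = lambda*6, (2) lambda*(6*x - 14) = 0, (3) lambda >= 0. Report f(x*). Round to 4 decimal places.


Step 1: Try lambda = 0 (constraint inactive).
x_unc = 8/(2*5) = 0.8
Check: 6*0.8 = 4.8 < 14 -- violated!
Step 2: Constraint must be active: 6*x = 14
x* = 14/6 = 7/3 = 2.3333 (rounded; the exact value 7/3 is used below)
lambda = (2*5*(7/3) - 8)/6 = 2.5556
Step 3: Compute optimal value.
f(x*) = 5*(7/3)^2 - 8*(7/3) = 8.5556


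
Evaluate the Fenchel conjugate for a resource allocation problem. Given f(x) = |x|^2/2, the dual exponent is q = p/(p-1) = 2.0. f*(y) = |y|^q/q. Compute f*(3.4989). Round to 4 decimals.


The conjugate exponent q satisfies 1/p + 1/q = 1.
p = 2, so q = 2/(2 - 1) = 2.0
|y|^q = 3.4989^2.0 = 12.2423
f*(3.4989) = 12.2423 / 2.0 = 6.1212


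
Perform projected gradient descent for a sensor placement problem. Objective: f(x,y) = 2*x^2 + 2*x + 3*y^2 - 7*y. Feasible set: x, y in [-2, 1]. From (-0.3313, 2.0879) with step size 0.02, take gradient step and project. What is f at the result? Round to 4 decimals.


Step 1: Compute gradient at (-0.3313, 2.0879).
grad_x = 2*2*-0.3313 + 2 = 0.6748
grad_y = 2*3*2.0879 - 7 = 5.5274
Step 2: Gradient step.
x_raw = -0.3313 - 0.02*0.6748 = -0.3448
y_raw = 2.0879 - 0.02*5.5274 = 1.9774
Step 3: Project onto [-2, 1].
x_proj = clip(-0.3448) = -0.3448
y_proj = clip(1.9774) = 1.0
Step 4: Evaluate f.
f(-0.3448, 1.0) = -4.4518


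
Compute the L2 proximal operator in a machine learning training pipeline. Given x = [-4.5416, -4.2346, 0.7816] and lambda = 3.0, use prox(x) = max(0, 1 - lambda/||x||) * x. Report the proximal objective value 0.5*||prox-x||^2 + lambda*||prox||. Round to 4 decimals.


Step 1: Compute ||x||.
||x|| = 6.2585
Step 2: Compute scaling factor.
scale = max(0, 1 - 3.0/6.2585) = 0.5207
Step 3: prox(x) = [-2.3646, -2.2048, 0.4069]
||prox(x)|| = 3.2585
Step 4: Proximal objective.
0.5*||prox-x||^2 = 4.5
lambda*||prox|| = 9.7755
Total = 14.2755


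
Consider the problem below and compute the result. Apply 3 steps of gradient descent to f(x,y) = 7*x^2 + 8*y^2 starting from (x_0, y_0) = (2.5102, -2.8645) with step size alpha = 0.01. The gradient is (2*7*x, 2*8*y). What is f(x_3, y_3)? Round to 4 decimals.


Gradient descent on f(x,y) = 7*x^2 + 8*y^2.
Starting point: (2.5102, -2.8645), alpha = 0.01
Step 1: grad_x = 2*7*2.5102 = 35.1428, grad_y = 2*8*-2.8645 = -45.832
  x_1 = 2.5102 - 0.01*35.1428 = 2.1588
  y_1 = -2.8645 - 0.01*-45.832 = -2.4062
Step 2: grad_x = 2*7*2.1588 = 30.2228, grad_y = 2*8*-2.4062 = -38.4989
  x_2 = 2.1588 - 0.01*30.2228 = 1.8565
  y_2 = -2.4062 - 0.01*-38.4989 = -2.0212
Step 3: grad_x = 2*7*1.8565 = 25.9916, grad_y = 2*8*-2.0212 = -32.3391
  x_3 = 1.8565 - 0.01*25.9916 = 1.5966
  y_3 = -2.0212 - 0.01*-32.3391 = -1.6978
f(1.5966, -1.6978) = 7*1.5966^2 + 8*(-1.6978)^2 = 40.9048


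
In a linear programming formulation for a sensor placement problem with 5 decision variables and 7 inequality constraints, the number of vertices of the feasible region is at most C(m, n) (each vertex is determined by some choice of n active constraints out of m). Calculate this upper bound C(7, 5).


Each vertex corresponds to some choice of n active constraints out of m, so the number of vertices is at most C(m, n) = m! / (n!(m-n)!).
m = 7, n = 5
Numerator: 7 * 6 * 5 * 4 * 3
Denominator: 5! = 120
C(7, 5) = 21


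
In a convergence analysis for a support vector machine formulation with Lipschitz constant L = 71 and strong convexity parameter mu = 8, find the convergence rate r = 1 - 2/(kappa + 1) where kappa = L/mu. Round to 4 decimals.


Step 1: Compute the condition number.
kappa = L/mu = 71/8 = 8.875
Step 2: Compute the convergence rate.
r = 1 - 2/(kappa + 1) = 1 - 2*mu/(L + mu) = (L - mu)/(L + mu) = 63/79 = 0.7975


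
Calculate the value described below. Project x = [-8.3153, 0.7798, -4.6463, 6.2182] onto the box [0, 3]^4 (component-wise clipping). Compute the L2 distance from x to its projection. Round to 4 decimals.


Project each component onto [0, 3].
clip(-8.3153) = 0.0, clip(0.7798) = 0.7798, clip(-4.6463) = 0.0, clip(6.2182) = 3.0
Projection = [0.0, 0.7798, 0.0, 3.0]
Squared diffs: [69.1442, 0.0, 21.5881, 10.3568]
Distance = sqrt(101.0891) = 10.0543


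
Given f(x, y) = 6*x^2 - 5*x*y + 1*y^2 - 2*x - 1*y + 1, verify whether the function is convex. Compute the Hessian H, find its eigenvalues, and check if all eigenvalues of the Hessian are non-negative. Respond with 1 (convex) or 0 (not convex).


The Hessian of f(x,y) = 6*x^2 - 5*x*y + 1*y^2 - 2*x - 1*y + 1 is:
H = [[12, -5], [-5, 2]]
Trace = 12 + 2 = 14
Determinant = 12*2 - (-5)^2 = -1
Discriminant = (14)^2 - 4*-1 = 200.0
Eigenvalues: lambda_1 = -0.0711, lambda_2 = 14.0711
The function is not convex.

0


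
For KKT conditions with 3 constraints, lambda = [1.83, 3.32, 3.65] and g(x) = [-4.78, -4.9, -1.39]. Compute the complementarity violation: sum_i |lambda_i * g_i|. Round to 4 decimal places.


KKT complementary slackness check:
lambda_1 * g_1 = 1.83 * -4.78 = -8.7474
lambda_2 * g_2 = 3.32 * -4.9 = -16.268
lambda_3 * g_3 = 3.65 * -1.39 = -5.0735
Total violation = 8.7474 + 16.268 + 5.0735 = 30.0889


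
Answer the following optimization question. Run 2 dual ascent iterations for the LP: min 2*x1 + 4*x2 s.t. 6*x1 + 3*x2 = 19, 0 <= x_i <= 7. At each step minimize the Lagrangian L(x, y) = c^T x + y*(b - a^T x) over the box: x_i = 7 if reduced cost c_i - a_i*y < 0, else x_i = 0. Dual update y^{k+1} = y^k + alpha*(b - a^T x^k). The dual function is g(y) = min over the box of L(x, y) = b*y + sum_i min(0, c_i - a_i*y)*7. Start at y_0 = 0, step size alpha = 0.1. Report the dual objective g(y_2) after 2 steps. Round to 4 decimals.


Dual ascent for LP: min 2*x1 + 4*x2, 6*x1 + 3*x2 = 19, 0 <= x_i <= 7
Step 1: y^k = 0.0, reduced costs: (2.0, 4.0)
  x^k = (0.0, 0.0), subgradient = b - a^T x = 19.0
  y^{k+1} = 0.0 + 0.1*19.0 = 1.9
Step 2: y^k = 1.9, reduced costs: (-9.4, -1.7)
  x^k = (7.0, 7.0), subgradient = b - a^T x = -44.0
  y^{k+1} = 1.9 + 0.1*-44.0 = -2.5
Dual objective at y_2 = -2.5: reduced costs (17.0, 11.5), box minimizer x = (0.0, 0.0)
g(y_2) = b*y + (c1 - a1*y)*x1 + (c2 - a2*y)*x2 = 19*(-2.5) + 17.0*0.0 + 11.5*0.0 = -47.5 + 0.0 + 0.0 = -47.5


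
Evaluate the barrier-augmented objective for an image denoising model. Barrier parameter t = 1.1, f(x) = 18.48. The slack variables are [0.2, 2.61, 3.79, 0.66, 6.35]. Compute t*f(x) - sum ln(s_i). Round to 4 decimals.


Step 1: Compute log-barrier.
ln values: [-1.6094, 0.9594, 1.3324, -0.4155, 1.8485]
phi = -(-1.6094 + 0.9594 + 1.3324 - 0.4155 + 1.8485) = -2.1152
Step 2: Compute augmented objective.
t*f(x) = 1.1*18.48 = 20.328
Total = 20.328 - 2.1152 = 18.2128


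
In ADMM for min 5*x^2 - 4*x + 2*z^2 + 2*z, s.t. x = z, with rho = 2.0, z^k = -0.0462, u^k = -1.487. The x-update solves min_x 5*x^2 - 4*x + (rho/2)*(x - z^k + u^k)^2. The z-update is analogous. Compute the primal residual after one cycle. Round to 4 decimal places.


ADMM iteration with rho = 2.0, z^k = -0.0462, u^k = -1.487
Step 1: x-update.
Minimize 5*x^2 - 4*x + (2.0/2)*(x + 0.0462 - 1.487)^2
FOC: (2*5 + 2.0)*x = 4 + 2.0*(-0.0462 + 1.487)
x^{k+1} = 0.5735
Step 2: z-update.
Minimize 2*z^2 + 2*z + (2.0/2)*(0.5735 - z - 1.487)^2
FOC: (2*2 + 2.0)*z = -2 + 2.0*(0.5735 - 1.487)
z^{k+1} = -0.6378
Step 3: u-update.
u^{k+1} = -1.487 + 0.5735 + 0.6378 = -0.2757
Step 4: Primal residual = |0.5735 + 0.6378| = 1.2113
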